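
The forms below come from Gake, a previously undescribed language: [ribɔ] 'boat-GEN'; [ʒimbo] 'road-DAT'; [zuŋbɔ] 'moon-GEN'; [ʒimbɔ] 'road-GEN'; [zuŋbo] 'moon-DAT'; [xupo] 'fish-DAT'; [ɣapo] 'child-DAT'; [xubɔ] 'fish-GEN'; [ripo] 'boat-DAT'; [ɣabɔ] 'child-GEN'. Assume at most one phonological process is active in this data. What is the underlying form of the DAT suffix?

/-po/

The DAT suffix surfaces as [-bo] and [-po], depending on the final segment of the stem.
The GEN suffix, which begins with [b], is invariant after every stem; so [b] is not altered by any rule here.
So the underlying form is /-po/, and voiceless stops become voiced after a nasal.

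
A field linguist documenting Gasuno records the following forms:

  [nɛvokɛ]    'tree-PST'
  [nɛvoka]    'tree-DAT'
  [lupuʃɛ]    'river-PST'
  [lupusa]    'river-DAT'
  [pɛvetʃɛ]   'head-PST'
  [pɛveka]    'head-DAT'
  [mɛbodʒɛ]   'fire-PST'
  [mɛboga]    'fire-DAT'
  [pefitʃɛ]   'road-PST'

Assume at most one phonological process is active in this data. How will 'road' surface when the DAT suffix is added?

The stem for 'head' ends in [tʃ] in [pɛvetʃɛ] but [k] in [pɛveka].
Compare 'tree', with invariant [k] in [nɛvokɛ] and [nɛvoka]: an analysis with underlying /k/ and a rule producing [tʃ] before the PST suffix would wrongly predict alternation here too.
Therefore /tʃ/ is basic and [k] is derived by depalatalization (palato-alveolar /tʃ/, /dʒ/ and /ʃ/ become [k], [g] and [s] when no front vowel follows).
From [pefitʃɛ] the stem 'road' is /pefitʃ/; when no front vowel follows this yields [pefika].

[pefika]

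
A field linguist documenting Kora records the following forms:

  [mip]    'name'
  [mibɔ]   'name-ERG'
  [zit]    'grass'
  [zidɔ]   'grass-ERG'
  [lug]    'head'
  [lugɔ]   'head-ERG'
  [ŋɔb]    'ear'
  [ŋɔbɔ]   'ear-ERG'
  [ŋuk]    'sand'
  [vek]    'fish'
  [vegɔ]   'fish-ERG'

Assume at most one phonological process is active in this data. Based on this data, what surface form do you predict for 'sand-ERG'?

The root 'fish' surfaces as [vek] and [vegɔ], with a stem-final [k] ~ [g] alternation.
But 'head' keeps [g] in both environments ([lug], [lugɔ]), so there is no rule changing /g/ to [k] in isolation.
The alternation reflects intervocalic voicing: voiceless stops become voiced between vowels. /k/ is underlying.
From [ŋuk] the stem 'sand' is /ŋuk/; between vowels this yields [ŋugɔ].

[ŋugɔ]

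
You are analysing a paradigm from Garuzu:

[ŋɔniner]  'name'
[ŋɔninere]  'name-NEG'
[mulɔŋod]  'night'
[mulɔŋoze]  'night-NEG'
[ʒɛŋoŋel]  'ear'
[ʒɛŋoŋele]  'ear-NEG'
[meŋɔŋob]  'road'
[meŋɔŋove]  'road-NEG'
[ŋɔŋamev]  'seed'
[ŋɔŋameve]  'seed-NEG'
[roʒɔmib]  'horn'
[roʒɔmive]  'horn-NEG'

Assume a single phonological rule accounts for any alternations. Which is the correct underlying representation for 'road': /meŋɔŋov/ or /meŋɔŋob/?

In [meŋɔŋob] and [meŋɔŋove] the final segment of 'road' alternates: [b] ~ [v].
Compare 'seed', with invariant [v] in [ŋɔŋamev] and [ŋɔŋameve]: an analysis with underlying /v/ and a rule producing [b] in isolation would wrongly predict alternation here too.
The alternation reflects intervocalic spirantization: voiced stops become fricatives between vowels. /b/ is underlying.

/meŋɔŋob/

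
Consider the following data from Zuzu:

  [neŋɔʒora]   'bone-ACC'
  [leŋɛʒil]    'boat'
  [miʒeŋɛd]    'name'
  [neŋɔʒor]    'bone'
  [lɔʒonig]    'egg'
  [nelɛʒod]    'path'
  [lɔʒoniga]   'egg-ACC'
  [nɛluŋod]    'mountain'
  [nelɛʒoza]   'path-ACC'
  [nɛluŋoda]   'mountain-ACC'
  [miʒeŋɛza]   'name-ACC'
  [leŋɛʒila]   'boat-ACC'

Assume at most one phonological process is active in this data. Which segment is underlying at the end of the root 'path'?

The root 'path' surfaces as [nelɛʒod] and [nelɛʒoza], with a stem-final [d] ~ [z] alternation.
But 'mountain' keeps [d] in both environments ([nɛluŋod], [nɛluŋoda]), so there is no rule changing /d/ to [z] before the ACC suffix.
The alternation reflects word-final hardening: voiced fricatives become stops word-finally. /z/ is underlying.

/z/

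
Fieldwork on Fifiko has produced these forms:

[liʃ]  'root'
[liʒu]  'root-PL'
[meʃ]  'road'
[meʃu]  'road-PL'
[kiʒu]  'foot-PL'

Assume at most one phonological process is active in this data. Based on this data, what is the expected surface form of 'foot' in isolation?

The stem for 'root' ends in [ʃ] in [liʃ] but [ʒ] in [liʒu].
But 'road' keeps [ʃ] in both environments ([meʃ], [meʃu]), so there is no rule changing /ʃ/ to [ʒ] before the PL suffix.
The underlying segment must be /ʒ/; voiced obstruents become voiceless word-finally, yielding [ʃ] there.
The one attested form of 'foot', [kiʒu], shows underlying /kiʒ/. Applying the same rule word-finally gives [kiʃ].

[kiʃ]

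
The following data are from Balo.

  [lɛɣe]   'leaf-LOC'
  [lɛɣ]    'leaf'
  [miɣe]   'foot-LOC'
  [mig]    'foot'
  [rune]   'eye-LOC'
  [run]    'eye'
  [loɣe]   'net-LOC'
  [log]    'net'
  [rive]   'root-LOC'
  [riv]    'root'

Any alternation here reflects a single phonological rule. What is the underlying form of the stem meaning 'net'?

The stem for 'net' ends in [ɣ] in [loɣe] but [g] in [log].
The stem 'leaf' ([lɛɣe], [lɛɣ]) shows [ɣ] unchanged in both environments, so [ɣ] cannot be basic with [g] derived in isolation.
The underlying segment must be /g/; voiced stops become fricatives between vowels, yielding [ɣ] there.

/log/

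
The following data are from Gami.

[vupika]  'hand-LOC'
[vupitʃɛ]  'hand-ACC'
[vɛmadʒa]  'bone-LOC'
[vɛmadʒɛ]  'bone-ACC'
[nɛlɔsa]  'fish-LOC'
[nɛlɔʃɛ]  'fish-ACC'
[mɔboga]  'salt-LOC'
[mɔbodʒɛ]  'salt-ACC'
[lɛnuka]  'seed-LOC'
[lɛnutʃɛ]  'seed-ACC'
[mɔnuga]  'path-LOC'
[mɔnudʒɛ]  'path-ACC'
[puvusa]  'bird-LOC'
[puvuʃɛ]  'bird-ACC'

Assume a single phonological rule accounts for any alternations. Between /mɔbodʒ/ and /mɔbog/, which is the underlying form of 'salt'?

The stem for 'salt' ends in [g] in [mɔboga] but [dʒ] in [mɔbodʒɛ].
But 'bone' keeps [dʒ] in both environments ([vɛmadʒa], [vɛmadʒɛ]), so there is no rule changing /dʒ/ to [g] before the LOC suffix.
So /g/ is underlying, and a rule of palatalization before a front vowel — /k/, /g/ and /s/ become palato-alveolar [tʃ], [dʒ] and [ʃ] before a front vowel — gives [dʒ].

/mɔbog/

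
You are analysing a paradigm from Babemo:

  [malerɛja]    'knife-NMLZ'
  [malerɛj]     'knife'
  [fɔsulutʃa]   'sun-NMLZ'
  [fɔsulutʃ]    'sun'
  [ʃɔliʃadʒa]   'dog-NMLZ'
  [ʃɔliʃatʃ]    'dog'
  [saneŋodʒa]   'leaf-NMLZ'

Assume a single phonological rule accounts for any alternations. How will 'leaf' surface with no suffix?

[saneŋotʃ]

In [ʃɔliʃadʒa] and [ʃɔliʃatʃ] the final segment of 'dog' alternates: [dʒ] ~ [tʃ].
Compare 'sun', with invariant [tʃ] in [fɔsulutʃa] and [fɔsulutʃ]: an analysis with underlying /tʃ/ and a rule producing [dʒ] before the NMLZ suffix would wrongly predict alternation here too.
So /dʒ/ is underlying, and a rule of word-final obstruent devoicing — voiced obstruents become voiceless word-finally — gives [tʃ].
From [saneŋodʒa] the stem 'leaf' is /saneŋodʒ/; word-finally this yields [saneŋotʃ].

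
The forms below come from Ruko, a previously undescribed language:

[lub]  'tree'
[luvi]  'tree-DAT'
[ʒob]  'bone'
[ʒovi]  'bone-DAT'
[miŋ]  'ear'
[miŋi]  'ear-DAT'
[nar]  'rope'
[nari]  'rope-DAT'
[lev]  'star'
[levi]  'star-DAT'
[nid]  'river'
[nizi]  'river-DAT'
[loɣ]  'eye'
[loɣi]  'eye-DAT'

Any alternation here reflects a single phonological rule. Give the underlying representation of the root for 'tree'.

/lub/

In [lub] and [luvi] the final segment of 'tree' alternates: [b] ~ [v].
If /v/ were underlying and a rule turned it into [b] in isolation, 'star' would also alternate; but it has [v] in both [lev] and [levi].
The alternation reflects intervocalic spirantization: voiced stops become fricatives between vowels. /b/ is underlying.
The underlying form of 'tree' is therefore /lub/.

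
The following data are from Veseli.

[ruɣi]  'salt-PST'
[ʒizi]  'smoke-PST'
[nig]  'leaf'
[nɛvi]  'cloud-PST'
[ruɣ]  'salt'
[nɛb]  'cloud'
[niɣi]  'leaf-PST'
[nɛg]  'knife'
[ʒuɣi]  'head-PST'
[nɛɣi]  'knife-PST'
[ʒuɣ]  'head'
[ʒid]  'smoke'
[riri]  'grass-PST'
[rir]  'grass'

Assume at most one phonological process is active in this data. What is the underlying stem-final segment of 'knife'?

/g/

The root 'knife' surfaces as [nɛɣi] and [nɛg], with a stem-final [ɣ] ~ [g] alternation.
The stem 'salt' ([ruɣi], [ruɣ]) shows [ɣ] unchanged in both environments, so [ɣ] cannot be basic with [g] derived in isolation.
So /g/ is underlying, and a rule of intervocalic spirantization — voiced stops become fricatives between vowels — gives [ɣ].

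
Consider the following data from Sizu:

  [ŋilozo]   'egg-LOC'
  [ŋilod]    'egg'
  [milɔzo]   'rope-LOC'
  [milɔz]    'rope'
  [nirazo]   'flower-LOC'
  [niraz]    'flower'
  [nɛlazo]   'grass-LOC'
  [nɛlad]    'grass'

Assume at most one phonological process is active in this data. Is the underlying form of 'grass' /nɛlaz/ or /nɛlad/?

'grass' shows [z] ~ [d] at the end of the stem ([nɛlazo] vs [nɛlad]).
But 'flower' keeps [z] in both environments ([nirazo], [niraz]), so there is no rule changing /z/ to [d] in isolation.
The underlying segment must be /d/; voiced stops become fricatives between vowels, yielding [z] there.

/nɛlad/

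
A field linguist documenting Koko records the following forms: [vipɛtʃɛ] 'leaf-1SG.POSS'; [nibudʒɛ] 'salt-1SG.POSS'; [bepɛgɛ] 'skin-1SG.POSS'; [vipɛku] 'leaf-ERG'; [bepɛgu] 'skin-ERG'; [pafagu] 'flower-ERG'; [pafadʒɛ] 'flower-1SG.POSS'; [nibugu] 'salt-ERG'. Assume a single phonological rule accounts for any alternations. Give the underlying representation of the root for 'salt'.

'salt' shows [dʒ] ~ [g] at the end of the stem ([nibudʒɛ] vs [nibugu]).
But 'skin' keeps [g] in both environments ([bepɛgɛ], [bepɛgu]), so there is no rule changing /g/ to [dʒ] before the 1SG.POSS suffix.
The alternation reflects depalatalization: palato-alveolar /tʃ/ and /dʒ/ become [k] and [g] when no front vowel follows. /dʒ/ is underlying.
So 'salt' = /nibudʒ/.

/nibudʒ/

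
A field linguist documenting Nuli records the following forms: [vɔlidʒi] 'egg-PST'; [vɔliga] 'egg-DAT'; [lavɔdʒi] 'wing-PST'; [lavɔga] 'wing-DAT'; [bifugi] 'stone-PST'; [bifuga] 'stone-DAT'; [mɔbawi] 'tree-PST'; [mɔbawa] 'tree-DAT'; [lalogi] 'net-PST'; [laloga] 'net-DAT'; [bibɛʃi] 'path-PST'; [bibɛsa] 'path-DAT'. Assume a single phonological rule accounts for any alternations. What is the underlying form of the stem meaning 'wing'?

'wing' shows [dʒ] ~ [g] at the end of the stem ([lavɔdʒi] vs [lavɔga]).
But 'stone' keeps [g] in both environments ([bifugi], [bifuga]), so there is no rule changing /g/ to [dʒ] before the PST suffix.
The alternation reflects depalatalization: palato-alveolar /dʒ/ and /ʃ/ become [g] and [s] when no front vowel follows. /dʒ/ is underlying.
Hence 'wing' is /lavɔdʒ/ underlyingly.

/lavɔdʒ/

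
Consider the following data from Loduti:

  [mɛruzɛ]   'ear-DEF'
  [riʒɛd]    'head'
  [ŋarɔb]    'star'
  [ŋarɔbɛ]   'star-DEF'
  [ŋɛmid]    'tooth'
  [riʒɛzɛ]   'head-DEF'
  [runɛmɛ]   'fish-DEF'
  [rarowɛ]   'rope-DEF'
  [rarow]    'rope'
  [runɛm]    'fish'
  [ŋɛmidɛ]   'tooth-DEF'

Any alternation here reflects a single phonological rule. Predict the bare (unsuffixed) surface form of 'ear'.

In [riʒɛd] and [riʒɛzɛ] the final segment of 'head' alternates: [d] ~ [z].
But 'tooth' keeps [d] in both environments ([ŋɛmid], [ŋɛmidɛ]), so there is no rule changing /d/ to [z] before the DEF suffix.
The underlying segment must be /z/; voiced fricatives become stops word-finally, yielding [d] there.
From [mɛruzɛ] the stem 'ear' is /mɛruz/; word-finally this yields [mɛrud].

[mɛrud]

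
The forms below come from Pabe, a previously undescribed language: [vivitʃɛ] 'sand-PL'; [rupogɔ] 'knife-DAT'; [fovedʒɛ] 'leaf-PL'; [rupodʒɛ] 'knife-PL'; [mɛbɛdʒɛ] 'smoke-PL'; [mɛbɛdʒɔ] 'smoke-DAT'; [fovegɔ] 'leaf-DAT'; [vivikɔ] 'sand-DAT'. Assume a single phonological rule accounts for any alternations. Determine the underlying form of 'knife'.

In [rupodʒɛ] and [rupogɔ] the final segment of 'knife' alternates: [dʒ] ~ [g].
The stem 'smoke' ([mɛbɛdʒɛ], [mɛbɛdʒɔ]) shows [dʒ] unchanged in both environments, so [dʒ] cannot be basic with [g] derived before the DAT suffix.
So /g/ is underlying, and a rule of palatalization before a front vowel — /k/ and /g/ become palato-alveolar [tʃ] and [dʒ] before a front vowel — gives [dʒ].
Hence 'knife' is /rupog/ underlyingly.

/rupog/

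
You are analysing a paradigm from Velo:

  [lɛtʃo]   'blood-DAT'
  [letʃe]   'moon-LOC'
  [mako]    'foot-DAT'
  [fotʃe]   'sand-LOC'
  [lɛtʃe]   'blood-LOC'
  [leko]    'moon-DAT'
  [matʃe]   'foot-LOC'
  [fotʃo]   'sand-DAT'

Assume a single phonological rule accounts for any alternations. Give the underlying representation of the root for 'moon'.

/lek/

In [letʃe] and [leko] the final segment of 'moon' alternates: [tʃ] ~ [k].
The stem 'sand' ([fotʃe], [fotʃo]) shows [tʃ] unchanged in both environments, so [tʃ] cannot be basic with [k] derived before the DAT suffix.
So /k/ is underlying, and a rule of palatalization before a front vowel — /k/ becomes palato-alveolar [tʃ] before a front vowel — gives [tʃ].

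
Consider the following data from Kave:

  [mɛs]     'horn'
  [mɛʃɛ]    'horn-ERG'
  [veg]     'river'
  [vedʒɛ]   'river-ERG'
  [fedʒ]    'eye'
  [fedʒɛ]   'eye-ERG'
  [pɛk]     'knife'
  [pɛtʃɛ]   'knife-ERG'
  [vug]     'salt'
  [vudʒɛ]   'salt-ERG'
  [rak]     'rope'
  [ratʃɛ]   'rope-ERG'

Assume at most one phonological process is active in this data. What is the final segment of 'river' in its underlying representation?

/g/

The root 'river' surfaces as [veg] and [vedʒɛ], with a stem-final [g] ~ [dʒ] alternation.
But 'eye' keeps [dʒ] in both environments ([fedʒ], [fedʒɛ]), so there is no rule changing /dʒ/ to [g] in isolation.
The underlying segment must be /g/; /k/, /g/ and /s/ become palato-alveolar [tʃ], [dʒ] and [ʃ] before a front vowel, yielding [dʒ] there.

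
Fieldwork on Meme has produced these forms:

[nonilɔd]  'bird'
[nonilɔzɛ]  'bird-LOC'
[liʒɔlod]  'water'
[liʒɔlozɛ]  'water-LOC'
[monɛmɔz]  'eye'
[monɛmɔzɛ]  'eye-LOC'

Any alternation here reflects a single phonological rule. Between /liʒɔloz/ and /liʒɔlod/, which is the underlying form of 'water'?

'water' shows [d] ~ [z] at the end of the stem ([liʒɔlod] vs [liʒɔlozɛ]).
The stem 'eye' ([monɛmɔz], [monɛmɔzɛ]) shows [z] unchanged in both environments, so [z] cannot be basic with [d] derived in isolation.
The alternation reflects intervocalic spirantization: voiced stops become fricatives between vowels. /d/ is underlying.

/liʒɔlod/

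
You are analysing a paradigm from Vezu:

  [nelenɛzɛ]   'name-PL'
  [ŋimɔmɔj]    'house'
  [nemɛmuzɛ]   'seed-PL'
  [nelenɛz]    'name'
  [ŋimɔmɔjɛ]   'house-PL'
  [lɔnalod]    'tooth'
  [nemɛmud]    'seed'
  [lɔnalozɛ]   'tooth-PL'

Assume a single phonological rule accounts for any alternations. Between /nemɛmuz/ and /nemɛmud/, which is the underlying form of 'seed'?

The root 'seed' surfaces as [nemɛmuzɛ] and [nemɛmud], with a stem-final [z] ~ [d] alternation.
If /z/ were underlying and a rule turned it into [d] in isolation, 'name' would also alternate; but it has [z] in both [nelenɛzɛ] and [nelenɛz].
Therefore /d/ is basic and [z] is derived by intervocalic spirantization (voiced stops become fricatives between vowels).

/nemɛmud/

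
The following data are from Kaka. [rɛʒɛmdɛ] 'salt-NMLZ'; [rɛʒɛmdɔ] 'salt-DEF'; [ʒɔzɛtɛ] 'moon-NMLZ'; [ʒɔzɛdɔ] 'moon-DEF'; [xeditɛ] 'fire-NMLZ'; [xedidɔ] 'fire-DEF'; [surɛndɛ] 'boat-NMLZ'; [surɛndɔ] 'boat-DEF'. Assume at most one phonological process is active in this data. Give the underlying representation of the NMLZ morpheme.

/-tɛ/

The NMLZ suffix surfaces as [-dɛ] and [-tɛ], depending on the final segment of the stem.
By contrast the DEF suffix keeps its initial [d] throughout — that segment must be underlying.
So the underlying form is /-tɛ/, and voiceless stops become voiced after a nasal.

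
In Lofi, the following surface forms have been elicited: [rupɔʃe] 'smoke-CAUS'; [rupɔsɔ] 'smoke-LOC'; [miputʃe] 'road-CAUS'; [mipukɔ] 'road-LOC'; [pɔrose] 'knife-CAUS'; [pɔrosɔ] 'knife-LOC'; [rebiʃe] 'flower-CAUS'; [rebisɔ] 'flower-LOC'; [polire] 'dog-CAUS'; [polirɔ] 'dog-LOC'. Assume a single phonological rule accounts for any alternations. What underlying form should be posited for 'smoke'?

/rupɔʃ/

'smoke' shows [ʃ] ~ [s] at the end of the stem ([rupɔʃe] vs [rupɔsɔ]).
The stem 'knife' ([pɔrose], [pɔrosɔ]) shows [s] unchanged in both environments, so [s] cannot be basic with [ʃ] derived before the CAUS suffix.
So /ʃ/ is underlying, and a rule of depalatalization — palato-alveolar /tʃ/ and /ʃ/ become [k] and [s] when no front vowel follows — gives [s].
So 'smoke' = /rupɔʃ/.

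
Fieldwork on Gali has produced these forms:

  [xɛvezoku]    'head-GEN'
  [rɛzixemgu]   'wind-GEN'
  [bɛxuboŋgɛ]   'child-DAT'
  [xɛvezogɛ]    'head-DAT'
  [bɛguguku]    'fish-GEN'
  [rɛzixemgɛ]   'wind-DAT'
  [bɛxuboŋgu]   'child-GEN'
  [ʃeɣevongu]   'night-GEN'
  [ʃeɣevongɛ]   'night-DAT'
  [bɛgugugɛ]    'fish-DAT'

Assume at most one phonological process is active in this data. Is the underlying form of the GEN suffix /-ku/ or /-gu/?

The GEN morpheme has two allomorphs, [-gu] and [-ku].
The DAT suffix, which begins with [g], is invariant after every stem; so [g] is not altered by any rule here.
So the underlying form is /-ku/, and voiceless stops become voiced after a nasal.

/-ku/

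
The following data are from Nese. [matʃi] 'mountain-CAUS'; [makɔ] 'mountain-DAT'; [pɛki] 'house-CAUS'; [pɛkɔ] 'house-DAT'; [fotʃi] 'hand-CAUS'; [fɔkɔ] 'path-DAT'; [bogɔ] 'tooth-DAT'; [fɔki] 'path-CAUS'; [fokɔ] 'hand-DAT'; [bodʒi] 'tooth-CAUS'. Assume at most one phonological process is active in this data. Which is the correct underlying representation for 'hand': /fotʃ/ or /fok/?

/fotʃ/

In [fokɔ] and [fotʃi] the final segment of 'hand' alternates: [k] ~ [tʃ].
If /k/ were underlying and a rule turned it into [tʃ] before the CAUS suffix, 'path' would also alternate; but it has [k] in both [fɔkɔ] and [fɔki].
Therefore /tʃ/ is basic and [k] is derived by depalatalization (palato-alveolar /tʃ/ and /dʒ/ become [k] and [g] when no front vowel follows).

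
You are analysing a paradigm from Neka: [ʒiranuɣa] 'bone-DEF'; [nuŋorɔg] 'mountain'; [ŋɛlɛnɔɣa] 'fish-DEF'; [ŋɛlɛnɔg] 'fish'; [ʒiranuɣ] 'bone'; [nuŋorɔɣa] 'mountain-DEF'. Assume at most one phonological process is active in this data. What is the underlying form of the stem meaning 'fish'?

/ŋɛlɛnɔg/

The stem for 'fish' ends in [g] in [ŋɛlɛnɔg] but [ɣ] in [ŋɛlɛnɔɣa].
The stem 'bone' ([ʒiranuɣ], [ʒiranuɣa]) shows [ɣ] unchanged in both environments, so [ɣ] cannot be basic with [g] derived in isolation.
So /g/ is underlying, and a rule of intervocalic spirantization — voiced stops become fricatives between vowels — gives [ɣ].
Hence 'fish' is /ŋɛlɛnɔg/ underlyingly.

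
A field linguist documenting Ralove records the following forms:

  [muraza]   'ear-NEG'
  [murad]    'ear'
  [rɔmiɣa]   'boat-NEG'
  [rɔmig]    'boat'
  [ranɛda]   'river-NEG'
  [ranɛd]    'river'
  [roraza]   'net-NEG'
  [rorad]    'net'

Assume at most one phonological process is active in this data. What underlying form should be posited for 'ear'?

The stem for 'ear' ends in [z] in [muraza] but [d] in [murad].
The stem 'river' ([ranɛda], [ranɛd]) shows [d] unchanged in both environments, so [d] cannot be basic with [z] derived before the NEG suffix.
Therefore /z/ is basic and [d] is derived by word-final hardening (voiced fricatives become stops word-finally).

/muraz/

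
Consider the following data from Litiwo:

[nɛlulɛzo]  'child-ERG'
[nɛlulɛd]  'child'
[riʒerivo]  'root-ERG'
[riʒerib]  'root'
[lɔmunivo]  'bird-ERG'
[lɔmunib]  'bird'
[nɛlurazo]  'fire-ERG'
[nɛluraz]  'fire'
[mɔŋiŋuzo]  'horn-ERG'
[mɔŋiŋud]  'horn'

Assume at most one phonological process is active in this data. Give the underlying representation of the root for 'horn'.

The root 'horn' surfaces as [mɔŋiŋuzo] and [mɔŋiŋud], with a stem-final [z] ~ [d] alternation.
The stem 'fire' ([nɛlurazo], [nɛluraz]) shows [z] unchanged in both environments, so [z] cannot be basic with [d] derived in isolation.
The alternation reflects intervocalic spirantization: voiced stops become fricatives between vowels. /d/ is underlying.
Hence 'horn' is /mɔŋiŋud/ underlyingly.

/mɔŋiŋud/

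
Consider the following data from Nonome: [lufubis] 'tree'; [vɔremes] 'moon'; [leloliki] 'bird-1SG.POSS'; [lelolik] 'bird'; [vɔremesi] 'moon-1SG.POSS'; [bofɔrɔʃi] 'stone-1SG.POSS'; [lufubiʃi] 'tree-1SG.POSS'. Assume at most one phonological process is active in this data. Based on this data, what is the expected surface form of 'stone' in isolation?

In [lufubiʃi] and [lufubis] the final segment of 'tree' alternates: [ʃ] ~ [s].
If /s/ were underlying and a rule turned it into [ʃ] before the 1SG.POSS suffix, 'moon' would also alternate; but it has [s] in both [vɔremesi] and [vɔremes].
Therefore /ʃ/ is basic and [s] is derived by depalatalization (palato-alveolar /ʃ/ becomes [s] when no front vowel follows).
The one attested form of 'stone', [bofɔrɔʃi], shows underlying /bofɔrɔʃ/. Applying the same rule when no front vowel follows gives [bofɔrɔs].

[bofɔrɔs]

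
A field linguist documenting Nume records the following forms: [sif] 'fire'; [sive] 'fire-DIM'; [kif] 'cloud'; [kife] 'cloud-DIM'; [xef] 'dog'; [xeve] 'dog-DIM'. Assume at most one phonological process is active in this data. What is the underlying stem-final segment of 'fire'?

The stem for 'fire' ends in [f] in [sif] but [v] in [sive].
If /f/ were underlying and a rule turned it into [v] before the DIM suffix, 'cloud' would also alternate; but it has [f] in both [kif] and [kife].
Therefore /v/ is basic and [f] is derived by word-final obstruent devoicing (voiced obstruents become voiceless word-finally).

/v/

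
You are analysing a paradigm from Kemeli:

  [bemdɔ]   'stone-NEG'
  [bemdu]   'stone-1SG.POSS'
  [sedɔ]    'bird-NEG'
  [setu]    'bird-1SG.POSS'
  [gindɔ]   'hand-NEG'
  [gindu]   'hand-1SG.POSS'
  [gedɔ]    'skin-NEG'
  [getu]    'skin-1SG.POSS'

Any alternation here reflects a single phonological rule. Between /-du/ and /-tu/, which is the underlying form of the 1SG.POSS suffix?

The 1SG.POSS suffix surfaces as [-du] and [-tu], depending on the final segment of the stem.
The NEG suffix, which begins with [d], is invariant after every stem; so [d] is not altered by any rule here.
The 1SG.POSS suffix is therefore /-tu/ underlyingly, with post-nasal voicing: voiceless stops become voiced after a nasal.

/-tu/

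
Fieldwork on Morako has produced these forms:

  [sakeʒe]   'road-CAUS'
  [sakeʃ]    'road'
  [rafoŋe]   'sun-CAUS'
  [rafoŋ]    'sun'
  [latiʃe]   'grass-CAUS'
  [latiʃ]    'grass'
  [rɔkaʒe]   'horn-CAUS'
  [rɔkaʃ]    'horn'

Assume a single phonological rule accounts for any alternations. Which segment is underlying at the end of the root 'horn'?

In [rɔkaʒe] and [rɔkaʃ] the final segment of 'horn' alternates: [ʒ] ~ [ʃ].
If /ʃ/ were underlying and a rule turned it into [ʒ] before the CAUS suffix, 'grass' would also alternate; but it has [ʃ] in both [latiʃe] and [latiʃ].
So /ʒ/ is underlying, and a rule of word-final obstruent devoicing — voiced obstruents become voiceless word-finally — gives [ʃ].

/ʒ/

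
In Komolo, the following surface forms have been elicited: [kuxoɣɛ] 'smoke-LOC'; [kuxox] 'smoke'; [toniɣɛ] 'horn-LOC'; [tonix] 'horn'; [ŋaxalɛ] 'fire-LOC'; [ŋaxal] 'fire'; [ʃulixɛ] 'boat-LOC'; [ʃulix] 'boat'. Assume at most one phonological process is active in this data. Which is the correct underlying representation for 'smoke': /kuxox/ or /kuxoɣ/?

The stem for 'smoke' ends in [ɣ] in [kuxoɣɛ] but [x] in [kuxox].
But 'boat' keeps [x] in both environments ([ʃulixɛ], [ʃulix]), so there is no rule changing /x/ to [ɣ] before the LOC suffix.
Therefore /ɣ/ is basic and [x] is derived by word-final obstruent devoicing (voiced obstruents become voiceless word-finally).

/kuxoɣ/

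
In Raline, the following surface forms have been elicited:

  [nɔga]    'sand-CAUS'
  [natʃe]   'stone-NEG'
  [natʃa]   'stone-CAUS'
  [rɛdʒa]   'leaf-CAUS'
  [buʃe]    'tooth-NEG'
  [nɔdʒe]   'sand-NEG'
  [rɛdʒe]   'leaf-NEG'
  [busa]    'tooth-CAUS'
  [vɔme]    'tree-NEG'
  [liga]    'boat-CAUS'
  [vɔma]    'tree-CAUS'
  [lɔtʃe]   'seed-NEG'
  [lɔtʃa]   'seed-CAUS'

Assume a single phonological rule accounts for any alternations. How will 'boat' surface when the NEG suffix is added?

'sand' shows [dʒ] ~ [g] at the end of the stem ([nɔdʒe] vs [nɔga]).
Compare 'leaf', with invariant [dʒ] in [rɛdʒe] and [rɛdʒa]: an analysis with underlying /dʒ/ and a rule producing [g] before the CAUS suffix would wrongly predict alternation here too.
So /g/ is underlying, and a rule of palatalization before a front vowel — /g/ and /s/ become palato-alveolar [dʒ] and [ʃ] before a front vowel — gives [dʒ].
The one attested form of 'boat', [liga], shows underlying /lig/. Applying the same rule before a front vowel gives [lidʒe].

[lidʒe]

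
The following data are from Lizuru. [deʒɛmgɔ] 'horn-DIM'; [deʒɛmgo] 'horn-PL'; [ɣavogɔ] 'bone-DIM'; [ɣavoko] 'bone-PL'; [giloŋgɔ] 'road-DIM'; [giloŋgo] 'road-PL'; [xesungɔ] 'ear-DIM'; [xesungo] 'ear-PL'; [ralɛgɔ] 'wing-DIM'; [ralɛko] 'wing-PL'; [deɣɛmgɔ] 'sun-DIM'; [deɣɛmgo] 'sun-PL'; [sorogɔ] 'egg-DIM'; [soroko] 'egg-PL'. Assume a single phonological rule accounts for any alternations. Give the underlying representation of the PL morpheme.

The PL morpheme has two allomorphs, [-go] and [-ko].
By contrast the DIM suffix keeps its initial [g] throughout — that segment must be underlying.
The PL suffix is therefore /-ko/ underlyingly, with post-nasal voicing: voiceless stops become voiced after a nasal.

/-ko/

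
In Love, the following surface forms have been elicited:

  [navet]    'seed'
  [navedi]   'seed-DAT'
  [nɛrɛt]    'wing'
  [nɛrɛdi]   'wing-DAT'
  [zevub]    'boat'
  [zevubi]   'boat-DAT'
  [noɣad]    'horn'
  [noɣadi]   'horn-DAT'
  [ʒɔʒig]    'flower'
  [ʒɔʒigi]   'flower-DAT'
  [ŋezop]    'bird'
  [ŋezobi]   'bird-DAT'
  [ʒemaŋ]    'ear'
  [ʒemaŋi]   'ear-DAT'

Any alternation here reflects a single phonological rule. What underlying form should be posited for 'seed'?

/navet/

The stem for 'seed' ends in [t] in [navet] but [d] in [navedi].
If /d/ were underlying and a rule turned it into [t] in isolation, 'horn' would also alternate; but it has [d] in both [noɣad] and [noɣadi].
So /t/ is underlying, and a rule of intervocalic voicing — voiceless stops become voiced between vowels — gives [d].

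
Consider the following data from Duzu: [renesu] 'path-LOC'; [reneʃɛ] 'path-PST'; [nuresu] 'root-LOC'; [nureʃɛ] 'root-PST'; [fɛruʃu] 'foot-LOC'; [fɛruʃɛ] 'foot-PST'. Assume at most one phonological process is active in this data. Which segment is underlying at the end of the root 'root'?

/s/

In [nuresu] and [nureʃɛ] the final segment of 'root' alternates: [s] ~ [ʃ].
But 'foot' keeps [ʃ] in both environments ([fɛruʃu], [fɛruʃɛ]), so there is no rule changing /ʃ/ to [s] before the LOC suffix.
Therefore /s/ is basic and [ʃ] is derived by palatalization before a front vowel (/s/ becomes palato-alveolar [ʃ] before a front vowel).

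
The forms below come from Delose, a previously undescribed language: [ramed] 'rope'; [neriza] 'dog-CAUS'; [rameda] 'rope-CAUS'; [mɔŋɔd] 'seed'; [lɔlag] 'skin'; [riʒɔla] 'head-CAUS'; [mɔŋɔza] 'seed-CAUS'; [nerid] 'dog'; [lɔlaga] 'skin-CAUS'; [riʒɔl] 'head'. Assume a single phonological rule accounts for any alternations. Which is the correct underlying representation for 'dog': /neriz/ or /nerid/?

'dog' shows [d] ~ [z] at the end of the stem ([nerid] vs [neriza]).
If /d/ were underlying and a rule turned it into [z] before the CAUS suffix, 'rope' would also alternate; but it has [d] in both [ramed] and [rameda].
The underlying segment must be /z/; voiced fricatives become stops word-finally, yielding [d] there.

/neriz/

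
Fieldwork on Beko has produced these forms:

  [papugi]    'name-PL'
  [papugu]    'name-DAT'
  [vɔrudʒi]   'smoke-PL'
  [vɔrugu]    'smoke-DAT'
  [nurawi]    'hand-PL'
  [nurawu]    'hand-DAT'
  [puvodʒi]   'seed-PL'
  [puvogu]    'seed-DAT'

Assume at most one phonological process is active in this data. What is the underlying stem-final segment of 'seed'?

/dʒ/

'seed' shows [dʒ] ~ [g] at the end of the stem ([puvodʒi] vs [puvogu]).
If /g/ were underlying and a rule turned it into [dʒ] before the PL suffix, 'name' would also alternate; but it has [g] in both [papugi] and [papugu].
The alternation reflects depalatalization: palato-alveolar /dʒ/ becomes [g] when no front vowel follows. /dʒ/ is underlying.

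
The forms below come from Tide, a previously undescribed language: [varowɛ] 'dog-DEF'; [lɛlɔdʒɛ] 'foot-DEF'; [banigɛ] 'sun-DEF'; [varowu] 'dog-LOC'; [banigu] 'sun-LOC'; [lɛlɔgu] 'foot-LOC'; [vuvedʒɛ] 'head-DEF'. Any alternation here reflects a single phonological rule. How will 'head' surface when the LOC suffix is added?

The stem for 'foot' ends in [g] in [lɛlɔgu] but [dʒ] in [lɛlɔdʒɛ].
The stem 'sun' ([banigu], [banigɛ]) shows [g] unchanged in both environments, so [g] cannot be basic with [dʒ] derived before the DEF suffix.
So /dʒ/ is underlying, and a rule of depalatalization — palato-alveolar /dʒ/ becomes [g] when no front vowel follows — gives [g].
The one attested form of 'head', [vuvedʒɛ], shows underlying /vuvedʒ/. Applying the same rule when no front vowel follows gives [vuvegu].

[vuvegu]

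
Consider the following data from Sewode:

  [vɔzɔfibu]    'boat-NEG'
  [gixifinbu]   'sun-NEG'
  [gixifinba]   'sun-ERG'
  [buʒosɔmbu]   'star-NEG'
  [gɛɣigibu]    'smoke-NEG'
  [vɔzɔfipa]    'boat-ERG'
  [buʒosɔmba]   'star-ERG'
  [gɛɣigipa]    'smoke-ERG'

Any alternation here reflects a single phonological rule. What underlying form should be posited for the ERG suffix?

The ERG morpheme has two allomorphs, [-ba] and [-pa].
The NEG suffix, which begins with [b], is invariant after every stem; so [b] is not altered by any rule here.
The ERG suffix is therefore /-pa/ underlyingly, with post-nasal voicing: voiceless stops become voiced after a nasal.

/-pa/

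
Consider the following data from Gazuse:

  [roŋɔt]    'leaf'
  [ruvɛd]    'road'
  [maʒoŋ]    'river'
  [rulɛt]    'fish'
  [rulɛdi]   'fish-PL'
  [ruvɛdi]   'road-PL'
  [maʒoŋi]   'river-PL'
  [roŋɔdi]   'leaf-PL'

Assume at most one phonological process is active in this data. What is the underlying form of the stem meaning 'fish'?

/rulɛt/

In [rulɛt] and [rulɛdi] the final segment of 'fish' alternates: [t] ~ [d].
If /d/ were underlying and a rule turned it into [t] in isolation, 'road' would also alternate; but it has [d] in both [ruvɛd] and [ruvɛdi].
Therefore /t/ is basic and [d] is derived by intervocalic voicing (voiceless stops become voiced between vowels).
The underlying form of 'fish' is therefore /rulɛt/.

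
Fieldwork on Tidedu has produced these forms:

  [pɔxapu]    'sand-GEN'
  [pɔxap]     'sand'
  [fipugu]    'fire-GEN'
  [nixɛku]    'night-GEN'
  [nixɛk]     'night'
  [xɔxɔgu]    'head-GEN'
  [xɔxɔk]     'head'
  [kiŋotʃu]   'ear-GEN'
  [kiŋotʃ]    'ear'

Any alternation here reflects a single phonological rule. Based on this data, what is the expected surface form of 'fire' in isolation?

In [xɔxɔgu] and [xɔxɔk] the final segment of 'head' alternates: [g] ~ [k].
Compare 'night', with invariant [k] in [nixɛku] and [nixɛk]: an analysis with underlying /k/ and a rule producing [g] before the GEN suffix would wrongly predict alternation here too.
So /g/ is underlying, and a rule of word-final obstruent devoicing — voiced obstruents become voiceless word-finally — gives [k].
The one attested form of 'fire', [fipugu], shows underlying /fipug/. Applying the same rule word-finally gives [fipuk].

[fipuk]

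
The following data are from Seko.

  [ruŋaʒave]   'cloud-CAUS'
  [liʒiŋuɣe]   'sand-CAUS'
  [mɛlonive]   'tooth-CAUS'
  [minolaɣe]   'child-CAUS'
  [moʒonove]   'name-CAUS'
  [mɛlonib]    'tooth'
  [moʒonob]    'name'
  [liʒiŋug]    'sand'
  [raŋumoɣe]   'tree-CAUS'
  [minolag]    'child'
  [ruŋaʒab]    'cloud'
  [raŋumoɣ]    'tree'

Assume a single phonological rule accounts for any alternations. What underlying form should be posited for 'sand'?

In [liʒiŋug] and [liʒiŋuɣe] the final segment of 'sand' alternates: [g] ~ [ɣ].
The stem 'tree' ([raŋumoɣ], [raŋumoɣe]) shows [ɣ] unchanged in both environments, so [ɣ] cannot be basic with [g] derived in isolation.
The underlying segment must be /g/; voiced stops become fricatives between vowels, yielding [ɣ] there.
The underlying form of 'sand' is therefore /liʒiŋug/.

/liʒiŋug/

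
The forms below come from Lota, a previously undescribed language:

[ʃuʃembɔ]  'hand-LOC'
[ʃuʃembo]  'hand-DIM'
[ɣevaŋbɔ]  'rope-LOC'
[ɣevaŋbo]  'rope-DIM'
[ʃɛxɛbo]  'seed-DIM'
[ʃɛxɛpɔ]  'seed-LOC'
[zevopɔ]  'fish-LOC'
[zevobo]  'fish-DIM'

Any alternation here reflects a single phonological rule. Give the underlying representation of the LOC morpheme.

/-pɔ/

The LOC suffix surfaces as [-bɔ] and [-pɔ], depending on the final segment of the stem.
By contrast the DIM suffix keeps its initial [b] throughout — that segment must be underlying.
The LOC suffix is therefore /-pɔ/ underlyingly, with post-nasal voicing: voiceless stops become voiced after a nasal.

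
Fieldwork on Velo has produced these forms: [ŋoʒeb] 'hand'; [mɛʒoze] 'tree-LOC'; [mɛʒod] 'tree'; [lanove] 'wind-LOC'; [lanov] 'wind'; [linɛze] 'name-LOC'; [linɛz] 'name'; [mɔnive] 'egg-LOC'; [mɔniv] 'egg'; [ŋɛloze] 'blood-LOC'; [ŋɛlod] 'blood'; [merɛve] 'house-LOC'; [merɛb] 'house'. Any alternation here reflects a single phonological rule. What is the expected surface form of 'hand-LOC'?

The root 'house' surfaces as [merɛve] and [merɛb], with a stem-final [v] ~ [b] alternation.
The stem 'wind' ([lanove], [lanov]) shows [v] unchanged in both environments, so [v] cannot be basic with [b] derived in isolation.
So /b/ is underlying, and a rule of intervocalic spirantization — voiced stops become fricatives between vowels — gives [v].
The one attested form of 'hand', [ŋoʒeb], shows underlying /ŋoʒeb/. Applying the same rule between vowels gives [ŋoʒeve].

[ŋoʒeve]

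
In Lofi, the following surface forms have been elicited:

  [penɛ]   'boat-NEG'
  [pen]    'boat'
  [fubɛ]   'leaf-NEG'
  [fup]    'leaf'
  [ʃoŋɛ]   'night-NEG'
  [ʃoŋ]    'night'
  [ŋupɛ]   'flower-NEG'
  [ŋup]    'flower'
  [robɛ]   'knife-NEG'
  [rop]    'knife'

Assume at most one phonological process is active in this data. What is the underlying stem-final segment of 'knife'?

The root 'knife' surfaces as [robɛ] and [rop], with a stem-final [b] ~ [p] alternation.
If /p/ were underlying and a rule turned it into [b] before the NEG suffix, 'flower' would also alternate; but it has [p] in both [ŋupɛ] and [ŋup].
The alternation reflects word-final obstruent devoicing: voiced obstruents become voiceless word-finally. /b/ is underlying.

/b/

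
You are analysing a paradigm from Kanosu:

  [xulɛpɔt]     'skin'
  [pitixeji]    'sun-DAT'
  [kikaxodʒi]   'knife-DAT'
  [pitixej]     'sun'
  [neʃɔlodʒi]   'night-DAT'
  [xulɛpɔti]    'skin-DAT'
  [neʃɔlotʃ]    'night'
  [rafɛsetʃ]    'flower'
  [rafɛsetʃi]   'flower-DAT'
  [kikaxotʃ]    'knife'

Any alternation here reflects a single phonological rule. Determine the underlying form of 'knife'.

The stem for 'knife' ends in [dʒ] in [kikaxodʒi] but [tʃ] in [kikaxotʃ].
But 'flower' keeps [tʃ] in both environments ([rafɛsetʃi], [rafɛsetʃ]), so there is no rule changing /tʃ/ to [dʒ] before the DAT suffix.
Therefore /dʒ/ is basic and [tʃ] is derived by word-final obstruent devoicing (voiced obstruents become voiceless word-finally).
The underlying form of 'knife' is therefore /kikaxodʒ/.

/kikaxodʒ/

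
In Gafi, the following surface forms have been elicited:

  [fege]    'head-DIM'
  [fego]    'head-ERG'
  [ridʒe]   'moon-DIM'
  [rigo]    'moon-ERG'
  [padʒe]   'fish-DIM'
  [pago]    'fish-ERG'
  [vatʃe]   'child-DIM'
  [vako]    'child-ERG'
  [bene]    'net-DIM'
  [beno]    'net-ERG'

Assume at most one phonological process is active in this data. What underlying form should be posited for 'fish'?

/padʒ/

In [padʒe] and [pago] the final segment of 'fish' alternates: [dʒ] ~ [g].
If /g/ were underlying and a rule turned it into [dʒ] before the DIM suffix, 'head' would also alternate; but it has [g] in both [fege] and [fego].
So /dʒ/ is underlying, and a rule of depalatalization — palato-alveolar /tʃ/ and /dʒ/ become [k] and [g] when no front vowel follows — gives [g].
Hence 'fish' is /padʒ/ underlyingly.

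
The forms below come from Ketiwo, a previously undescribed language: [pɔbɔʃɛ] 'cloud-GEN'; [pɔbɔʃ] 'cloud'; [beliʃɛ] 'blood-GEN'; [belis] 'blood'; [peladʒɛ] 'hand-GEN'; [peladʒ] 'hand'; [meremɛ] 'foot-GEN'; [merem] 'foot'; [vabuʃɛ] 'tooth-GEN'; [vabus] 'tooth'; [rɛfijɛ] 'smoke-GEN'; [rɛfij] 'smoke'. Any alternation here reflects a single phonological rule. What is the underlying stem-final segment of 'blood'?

The root 'blood' surfaces as [beliʃɛ] and [belis], with a stem-final [ʃ] ~ [s] alternation.
Compare 'cloud', with invariant [ʃ] in [pɔbɔʃɛ] and [pɔbɔʃ]: an analysis with underlying /ʃ/ and a rule producing [s] in isolation would wrongly predict alternation here too.
Therefore /s/ is basic and [ʃ] is derived by palatalization before a front vowel (/s/ becomes palato-alveolar [ʃ] before a front vowel).

/s/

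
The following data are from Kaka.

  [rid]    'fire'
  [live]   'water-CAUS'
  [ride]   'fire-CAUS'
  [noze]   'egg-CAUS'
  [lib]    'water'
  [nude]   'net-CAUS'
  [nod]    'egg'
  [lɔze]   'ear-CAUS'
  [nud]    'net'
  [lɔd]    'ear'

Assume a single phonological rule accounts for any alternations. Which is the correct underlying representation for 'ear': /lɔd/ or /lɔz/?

The stem for 'ear' ends in [z] in [lɔze] but [d] in [lɔd].
If /d/ were underlying and a rule turned it into [z] before the CAUS suffix, 'net' would also alternate; but it has [d] in both [nude] and [nud].
The alternation reflects word-final hardening: voiced fricatives become stops word-finally. /z/ is underlying.

/lɔz/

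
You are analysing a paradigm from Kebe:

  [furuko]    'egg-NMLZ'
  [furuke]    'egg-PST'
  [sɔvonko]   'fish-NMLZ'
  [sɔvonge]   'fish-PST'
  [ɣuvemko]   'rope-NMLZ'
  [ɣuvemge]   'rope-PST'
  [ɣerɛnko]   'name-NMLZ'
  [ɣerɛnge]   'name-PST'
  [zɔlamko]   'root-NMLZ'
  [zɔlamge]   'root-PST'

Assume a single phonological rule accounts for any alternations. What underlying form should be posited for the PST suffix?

/-ge/

The PST suffix surfaces as [-ge] and [-ke], depending on the final segment of the stem.
The NMLZ suffix, which begins with [k], is invariant after every stem; so [k] is not altered by any rule here.
So the underlying form is /-ge/, and voiced stops become voiceless after a vowel.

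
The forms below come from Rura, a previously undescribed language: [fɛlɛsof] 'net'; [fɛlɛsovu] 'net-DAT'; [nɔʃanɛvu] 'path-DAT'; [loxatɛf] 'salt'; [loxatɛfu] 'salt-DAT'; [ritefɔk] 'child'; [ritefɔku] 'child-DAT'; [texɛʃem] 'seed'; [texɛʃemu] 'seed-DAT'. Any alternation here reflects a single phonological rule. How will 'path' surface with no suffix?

'net' shows [f] ~ [v] at the end of the stem ([fɛlɛsof] vs [fɛlɛsovu]).
The stem 'salt' ([loxatɛf], [loxatɛfu]) shows [f] unchanged in both environments, so [f] cannot be basic with [v] derived before the DAT suffix.
The underlying segment must be /v/; voiced obstruents become voiceless word-finally, yielding [f] there.
From [nɔʃanɛvu] the stem 'path' is /nɔʃanɛv/; word-finally this yields [nɔʃanɛf].

[nɔʃanɛf]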